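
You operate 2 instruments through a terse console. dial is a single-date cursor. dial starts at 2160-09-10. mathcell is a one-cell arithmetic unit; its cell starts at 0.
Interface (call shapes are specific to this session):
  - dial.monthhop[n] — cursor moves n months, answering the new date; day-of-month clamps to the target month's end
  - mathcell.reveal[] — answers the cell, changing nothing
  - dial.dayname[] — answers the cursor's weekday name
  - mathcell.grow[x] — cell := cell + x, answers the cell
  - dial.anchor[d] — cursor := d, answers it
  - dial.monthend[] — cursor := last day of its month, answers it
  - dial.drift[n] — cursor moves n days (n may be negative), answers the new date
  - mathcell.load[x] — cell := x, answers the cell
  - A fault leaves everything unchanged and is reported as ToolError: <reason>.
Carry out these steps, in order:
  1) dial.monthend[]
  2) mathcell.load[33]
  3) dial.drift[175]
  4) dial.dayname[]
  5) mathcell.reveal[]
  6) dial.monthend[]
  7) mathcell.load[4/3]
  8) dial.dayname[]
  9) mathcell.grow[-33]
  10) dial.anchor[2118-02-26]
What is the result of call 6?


Answer: 2161-03-31

Derivation:
I invoke monthend(), and observe 2160-09-30.
Using load(x→33), and see 33.
I run drift(n→175): 2161-03-24.
I use dayname, → Tuesday.
I run reveal(), which returns 33.
Next I call monthend, → 2161-03-31.
Next I call load(x→4/3), and observe 4/3.
Next I call dayname, which returns Tuesday.
I use grow(x→-33), — result: -95/3.
I use anchor(d→2118-02-26), which returns 2118-02-26.


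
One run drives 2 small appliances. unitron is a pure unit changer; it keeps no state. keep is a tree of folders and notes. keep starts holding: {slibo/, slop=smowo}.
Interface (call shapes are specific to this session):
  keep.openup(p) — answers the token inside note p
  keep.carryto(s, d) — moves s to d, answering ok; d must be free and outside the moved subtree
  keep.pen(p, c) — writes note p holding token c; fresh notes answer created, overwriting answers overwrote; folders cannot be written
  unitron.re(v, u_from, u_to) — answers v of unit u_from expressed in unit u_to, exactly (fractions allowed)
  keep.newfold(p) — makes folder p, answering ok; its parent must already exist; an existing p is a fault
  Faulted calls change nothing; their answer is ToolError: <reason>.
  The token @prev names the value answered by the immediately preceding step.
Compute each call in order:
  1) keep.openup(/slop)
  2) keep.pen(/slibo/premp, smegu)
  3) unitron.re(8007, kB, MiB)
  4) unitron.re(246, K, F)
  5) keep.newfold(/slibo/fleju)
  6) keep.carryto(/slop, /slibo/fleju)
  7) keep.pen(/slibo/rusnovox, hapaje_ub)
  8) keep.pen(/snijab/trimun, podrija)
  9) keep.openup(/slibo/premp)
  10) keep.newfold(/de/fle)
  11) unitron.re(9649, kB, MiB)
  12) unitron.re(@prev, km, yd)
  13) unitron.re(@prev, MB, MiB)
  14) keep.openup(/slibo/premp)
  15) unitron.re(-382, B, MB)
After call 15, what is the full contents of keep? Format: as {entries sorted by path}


Answer: {slibo/, slibo/fleju/, slibo/premp=smegu, slibo/rusnovox=hapaje_ub, slop=smowo}

Derivation:
> keep.openup p='/slop'
[out] smowo
> keep.pen p='/slibo/premp' c='smegu'
[out] created
> unitron.re v='8007' u_from='kB' u_to='MiB'
[out] 1000875/131072
> unitron.re v='246' u_from='K' u_to='F'
[out] -1687/100
> keep.newfold p='/slibo/fleju'
[out] ok
> keep.carryto s='/slop' d='/slibo/fleju'
[out] ToolError: exists
> keep.pen p='/slibo/rusnovox' c='hapaje_ub'
[out] created
> keep.pen p='/snijab/trimun' c='podrija'
[out] ToolError: no parent
> keep.openup p='/slibo/premp'
[out] smegu
> keep.newfold p='/de/fle'
[out] ToolError: no parent
> unitron.re v='9649' u_from='kB' u_to='MiB'
[out] 1206125/131072
> unitron.re v='@prev' u_from='km' u_to='yd'
[out] 94228515625/9363456
> unitron.re v='@prev' u_from='MB' u_to='MiB'
[out] 1472320556640625/153410863104
> keep.openup p='/slibo/premp'
[out] smegu
> unitron.re v='-382' u_from='B' u_to='MB'
[out] -191/500000


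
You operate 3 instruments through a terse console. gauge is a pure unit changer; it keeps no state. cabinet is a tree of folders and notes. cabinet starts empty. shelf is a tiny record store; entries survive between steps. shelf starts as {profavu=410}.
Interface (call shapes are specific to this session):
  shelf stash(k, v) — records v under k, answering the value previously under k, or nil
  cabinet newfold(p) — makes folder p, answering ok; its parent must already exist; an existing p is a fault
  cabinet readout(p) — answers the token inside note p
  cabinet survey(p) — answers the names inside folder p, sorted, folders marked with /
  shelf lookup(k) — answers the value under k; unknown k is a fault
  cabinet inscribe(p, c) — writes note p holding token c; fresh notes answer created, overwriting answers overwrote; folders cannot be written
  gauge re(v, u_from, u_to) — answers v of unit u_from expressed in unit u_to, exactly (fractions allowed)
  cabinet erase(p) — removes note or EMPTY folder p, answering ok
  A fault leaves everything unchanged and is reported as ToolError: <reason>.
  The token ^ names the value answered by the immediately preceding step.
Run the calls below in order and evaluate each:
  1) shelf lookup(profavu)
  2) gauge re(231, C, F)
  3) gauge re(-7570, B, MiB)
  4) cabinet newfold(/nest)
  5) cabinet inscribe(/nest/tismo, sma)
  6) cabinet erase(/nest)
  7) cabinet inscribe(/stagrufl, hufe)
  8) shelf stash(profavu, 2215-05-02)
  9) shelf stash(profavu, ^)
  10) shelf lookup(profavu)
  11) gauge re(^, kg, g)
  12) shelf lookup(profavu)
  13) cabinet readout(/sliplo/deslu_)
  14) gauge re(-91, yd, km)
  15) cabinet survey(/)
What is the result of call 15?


~$ shelf lookup k=profavu
= 410
~$ gauge re v=231 u_from=C u_to=F
= 2239/5
~$ gauge re v=-7570 u_from=B u_to=MiB
= -3785/524288
~$ cabinet newfold p=/nest
= ok
~$ cabinet inscribe p=/nest/tismo c=sma
= created
~$ cabinet erase p=/nest
= ToolError: not empty
~$ cabinet inscribe p=/stagrufl c=hufe
= created
~$ shelf stash k=profavu v=2215-05-02
= 410
~$ shelf stash k=profavu v=^
= 2215-05-02
~$ shelf lookup k=profavu
= 410
~$ gauge re v=^ u_from=kg u_to=g
= 410000
~$ shelf lookup k=profavu
= 410
~$ cabinet readout p=/sliplo/deslu_
= ToolError: not found
~$ gauge re v=-91 u_from=yd u_to=km
= -104013/1250000
~$ cabinet survey p=/
= [nest/, stagrufl]

Answer: [nest/, stagrufl]


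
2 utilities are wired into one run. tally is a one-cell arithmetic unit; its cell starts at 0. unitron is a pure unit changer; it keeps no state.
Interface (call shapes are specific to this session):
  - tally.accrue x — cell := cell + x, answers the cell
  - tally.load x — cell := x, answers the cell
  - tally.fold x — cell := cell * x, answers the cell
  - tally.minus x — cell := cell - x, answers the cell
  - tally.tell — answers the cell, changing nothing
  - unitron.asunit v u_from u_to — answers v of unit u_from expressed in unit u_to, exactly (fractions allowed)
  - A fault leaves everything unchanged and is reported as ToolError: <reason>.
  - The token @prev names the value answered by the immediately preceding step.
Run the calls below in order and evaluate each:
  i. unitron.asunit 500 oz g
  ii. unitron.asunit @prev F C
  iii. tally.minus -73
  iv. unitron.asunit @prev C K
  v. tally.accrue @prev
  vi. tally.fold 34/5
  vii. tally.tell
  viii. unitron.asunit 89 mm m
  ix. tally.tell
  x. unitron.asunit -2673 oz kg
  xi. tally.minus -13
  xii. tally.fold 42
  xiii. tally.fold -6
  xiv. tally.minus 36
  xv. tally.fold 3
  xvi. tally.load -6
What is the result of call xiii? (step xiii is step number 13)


·→ unitron.asunit(v→500, u_from→oz, u_to→g)
·← 45359237/3200
·→ unitron.asunit(v→@prev, u_from→F, u_to→C)
·← 45256837/5760
·→ tally.minus(x→-73)
·← 73
·→ unitron.asunit(v→@prev, u_from→C, u_to→K)
·← 6923/20
·→ tally.accrue(x→@prev)
·← 8383/20
·→ tally.fold(x→34/5)
·← 142511/50
·→ tally.tell()
·← 142511/50
·→ unitron.asunit(v→89, u_from→mm, u_to→m)
·← 89/1000
·→ tally.tell()
·← 142511/50
·→ unitron.asunit(v→-2673, u_from→oz, u_to→kg)
·← -121245240501/1600000000
·→ tally.minus(x→-13)
·← 143161/50
·→ tally.fold(x→42)
·← 3006381/25
·→ tally.fold(x→-6)
·← -18038286/25
·→ tally.minus(x→36)
·← -18039186/25
·→ tally.fold(x→3)
·← -54117558/25
·→ tally.load(x→-6)
·← -6

Answer: -18038286/25


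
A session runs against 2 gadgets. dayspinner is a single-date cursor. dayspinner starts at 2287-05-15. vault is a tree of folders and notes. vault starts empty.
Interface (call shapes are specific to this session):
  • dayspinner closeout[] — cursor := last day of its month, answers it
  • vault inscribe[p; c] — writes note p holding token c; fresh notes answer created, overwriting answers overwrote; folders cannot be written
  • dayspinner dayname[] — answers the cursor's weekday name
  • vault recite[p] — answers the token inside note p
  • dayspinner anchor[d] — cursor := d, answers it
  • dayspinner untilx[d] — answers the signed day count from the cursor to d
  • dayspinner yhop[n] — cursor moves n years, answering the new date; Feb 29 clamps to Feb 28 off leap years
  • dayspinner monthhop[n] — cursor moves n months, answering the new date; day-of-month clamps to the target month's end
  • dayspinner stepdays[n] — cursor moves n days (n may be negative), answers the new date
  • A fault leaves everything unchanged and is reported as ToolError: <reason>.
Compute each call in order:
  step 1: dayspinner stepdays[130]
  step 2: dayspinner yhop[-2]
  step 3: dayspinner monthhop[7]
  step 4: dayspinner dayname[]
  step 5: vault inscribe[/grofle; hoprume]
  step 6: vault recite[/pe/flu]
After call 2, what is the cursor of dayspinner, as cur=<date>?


==> dayspinner stepdays(n: 130)
<== 2287-09-22
==> dayspinner yhop(n: -2)
<== 2285-09-22
==> dayspinner monthhop(n: 7)
<== 2286-04-22
==> dayspinner dayname()
<== Thursday
==> vault inscribe(p: /grofle, c: hoprume)
<== created
==> vault recite(p: /pe/flu)
<== ToolError: not found

Answer: cur=2285-09-22


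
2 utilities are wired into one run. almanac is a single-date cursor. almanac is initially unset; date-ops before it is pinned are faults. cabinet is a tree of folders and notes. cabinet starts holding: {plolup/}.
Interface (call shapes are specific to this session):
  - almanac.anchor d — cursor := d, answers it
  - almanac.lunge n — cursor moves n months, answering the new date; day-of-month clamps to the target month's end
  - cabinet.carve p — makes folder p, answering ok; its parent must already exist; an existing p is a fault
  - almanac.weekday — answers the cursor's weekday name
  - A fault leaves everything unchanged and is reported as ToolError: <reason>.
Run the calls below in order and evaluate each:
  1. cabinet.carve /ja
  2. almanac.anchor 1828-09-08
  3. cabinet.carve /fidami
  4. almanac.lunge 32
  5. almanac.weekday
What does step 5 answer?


! 1. cabinet.carve(p=/ja) -> ok
! 2. almanac.anchor(d=1828-09-08) -> 1828-09-08
! 3. cabinet.carve(p=/fidami) -> ok
! 4. almanac.lunge(n=32) -> 1831-05-08
! 5. almanac.weekday() -> Sunday

Answer: Sunday


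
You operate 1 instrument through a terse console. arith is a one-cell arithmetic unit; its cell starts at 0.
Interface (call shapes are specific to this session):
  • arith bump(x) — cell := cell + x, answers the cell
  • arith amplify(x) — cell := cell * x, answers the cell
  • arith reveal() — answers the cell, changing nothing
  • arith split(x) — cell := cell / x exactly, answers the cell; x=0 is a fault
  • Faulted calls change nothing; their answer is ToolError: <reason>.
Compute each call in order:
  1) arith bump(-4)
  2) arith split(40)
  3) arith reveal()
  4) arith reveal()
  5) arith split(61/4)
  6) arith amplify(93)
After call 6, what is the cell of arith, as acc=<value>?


$ arith bump x='-4'
  -4
$ arith split x='40'
  -1/10
$ arith reveal
  -1/10
$ arith reveal
  -1/10
$ arith split x='61/4'
  -2/305
$ arith amplify x='93'
  -186/305

Answer: acc=-186/305


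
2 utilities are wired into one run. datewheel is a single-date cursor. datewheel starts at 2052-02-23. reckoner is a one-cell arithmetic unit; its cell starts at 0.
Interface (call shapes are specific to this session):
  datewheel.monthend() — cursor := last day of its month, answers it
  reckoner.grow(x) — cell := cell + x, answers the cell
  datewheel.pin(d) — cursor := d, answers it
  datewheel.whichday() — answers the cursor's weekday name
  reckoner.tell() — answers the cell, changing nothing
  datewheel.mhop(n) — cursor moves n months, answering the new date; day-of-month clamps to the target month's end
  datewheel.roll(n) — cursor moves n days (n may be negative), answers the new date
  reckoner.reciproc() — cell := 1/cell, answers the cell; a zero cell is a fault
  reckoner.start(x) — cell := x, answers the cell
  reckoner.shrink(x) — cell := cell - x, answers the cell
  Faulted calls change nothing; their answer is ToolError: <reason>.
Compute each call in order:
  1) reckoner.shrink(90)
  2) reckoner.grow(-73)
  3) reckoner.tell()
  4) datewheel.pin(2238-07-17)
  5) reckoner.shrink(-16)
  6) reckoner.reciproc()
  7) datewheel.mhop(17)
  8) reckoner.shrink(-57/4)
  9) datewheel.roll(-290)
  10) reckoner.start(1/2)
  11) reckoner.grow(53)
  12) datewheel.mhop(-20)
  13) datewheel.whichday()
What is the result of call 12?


Act: shrink[90]
Obs: -90
Act: grow[-73]
Obs: -163
Act: tell[]
Obs: -163
Act: pin[2238-07-17]
Obs: 2238-07-17
Act: shrink[-16]
Obs: -147
Act: reciproc[]
Obs: -1/147
Act: mhop[17]
Obs: 2239-12-17
Act: shrink[-57/4]
Obs: 8375/588
Act: roll[-290]
Obs: 2239-03-02
Act: start[1/2]
Obs: 1/2
Act: grow[53]
Obs: 107/2
Act: mhop[-20]
Obs: 2237-07-02
Act: whichday[]
Obs: Sunday

Answer: 2237-07-02


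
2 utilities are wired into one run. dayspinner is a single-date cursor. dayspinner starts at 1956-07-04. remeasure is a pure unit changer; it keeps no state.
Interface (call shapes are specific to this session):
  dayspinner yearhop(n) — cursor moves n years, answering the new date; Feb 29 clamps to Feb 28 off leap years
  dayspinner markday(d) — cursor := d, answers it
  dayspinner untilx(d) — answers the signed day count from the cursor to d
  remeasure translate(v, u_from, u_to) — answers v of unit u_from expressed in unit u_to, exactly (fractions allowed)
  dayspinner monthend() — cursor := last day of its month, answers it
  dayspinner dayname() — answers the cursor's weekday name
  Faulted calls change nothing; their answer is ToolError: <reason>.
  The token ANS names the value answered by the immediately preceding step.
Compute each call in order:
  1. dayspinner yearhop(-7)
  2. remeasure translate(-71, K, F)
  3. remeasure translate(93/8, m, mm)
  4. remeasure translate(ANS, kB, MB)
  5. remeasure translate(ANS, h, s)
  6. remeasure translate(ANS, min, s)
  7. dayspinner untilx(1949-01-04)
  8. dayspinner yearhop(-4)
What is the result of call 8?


I try dayspinner yearhop on n→-7, → 1949-07-04.
Then remeasure translate on v→-71, u_from→K, u_to→F, yielding -58747/100.
Now I run remeasure translate on v→93/8, u_from→m, u_to→mm, giving 11625.
I call remeasure translate on v→ANS, u_from→kB, u_to→MB, yielding 93/8.
Using remeasure translate on v→ANS, u_from→h, u_to→s, and observe 41850.
I run remeasure translate on v→ANS, u_from→min, u_to→s, and see 2511000.
I try dayspinner untilx on d→1949-01-04, and observe -181.
I try dayspinner yearhop on n→-4, which returns 1945-07-04.

Answer: 1945-07-04


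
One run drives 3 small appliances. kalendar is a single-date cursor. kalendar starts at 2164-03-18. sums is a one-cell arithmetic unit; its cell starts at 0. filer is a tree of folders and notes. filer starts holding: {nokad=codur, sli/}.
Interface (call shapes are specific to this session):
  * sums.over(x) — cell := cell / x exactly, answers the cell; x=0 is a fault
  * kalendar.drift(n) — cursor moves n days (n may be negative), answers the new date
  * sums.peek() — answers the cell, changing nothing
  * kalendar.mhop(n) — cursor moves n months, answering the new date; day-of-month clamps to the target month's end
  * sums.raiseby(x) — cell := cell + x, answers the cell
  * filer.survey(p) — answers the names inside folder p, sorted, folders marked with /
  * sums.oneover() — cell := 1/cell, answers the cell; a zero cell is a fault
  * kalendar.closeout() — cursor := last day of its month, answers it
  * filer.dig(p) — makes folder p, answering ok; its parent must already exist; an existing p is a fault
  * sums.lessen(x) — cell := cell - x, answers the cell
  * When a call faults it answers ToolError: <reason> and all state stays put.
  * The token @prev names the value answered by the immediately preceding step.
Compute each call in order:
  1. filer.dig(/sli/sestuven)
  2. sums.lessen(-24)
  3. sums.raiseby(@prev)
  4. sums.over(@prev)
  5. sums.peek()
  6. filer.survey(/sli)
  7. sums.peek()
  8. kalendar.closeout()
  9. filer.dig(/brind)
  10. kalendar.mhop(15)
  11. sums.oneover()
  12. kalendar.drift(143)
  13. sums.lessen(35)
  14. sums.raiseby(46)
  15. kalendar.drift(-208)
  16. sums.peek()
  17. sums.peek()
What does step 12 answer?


# dig(/sli/sestuven) ~> ok
# lessen(-24) ~> 24
# raiseby(@prev) ~> 48
# over(@prev) ~> 1
# peek() ~> 1
# survey(/sli) ~> [sestuven/]
# peek() ~> 1
# closeout() ~> 2164-03-31
# dig(/brind) ~> ok
# mhop(15) ~> 2165-06-30
# oneover() ~> 1
# drift(143) ~> 2165-11-20
# lessen(35) ~> -34
# raiseby(46) ~> 12
# drift(-208) ~> 2165-04-26
# peek() ~> 12
# peek() ~> 12

Answer: 2165-11-20


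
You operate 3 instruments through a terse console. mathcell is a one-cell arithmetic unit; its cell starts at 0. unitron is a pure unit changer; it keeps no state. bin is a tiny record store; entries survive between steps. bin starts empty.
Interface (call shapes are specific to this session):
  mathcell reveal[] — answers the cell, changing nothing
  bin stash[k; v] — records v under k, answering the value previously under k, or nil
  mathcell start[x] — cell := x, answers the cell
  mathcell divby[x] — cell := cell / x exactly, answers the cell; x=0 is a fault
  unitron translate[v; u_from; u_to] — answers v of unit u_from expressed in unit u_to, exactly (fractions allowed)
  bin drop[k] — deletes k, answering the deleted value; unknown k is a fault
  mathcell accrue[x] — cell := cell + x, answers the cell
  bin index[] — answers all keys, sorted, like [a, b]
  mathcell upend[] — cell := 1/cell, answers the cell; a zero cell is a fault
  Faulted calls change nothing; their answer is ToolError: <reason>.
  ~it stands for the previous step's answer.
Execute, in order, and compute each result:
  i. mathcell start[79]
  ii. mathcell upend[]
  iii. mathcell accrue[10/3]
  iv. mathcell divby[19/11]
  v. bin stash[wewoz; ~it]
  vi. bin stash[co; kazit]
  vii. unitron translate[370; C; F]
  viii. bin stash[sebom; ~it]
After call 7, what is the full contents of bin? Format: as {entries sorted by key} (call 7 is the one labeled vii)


Answer: {co=kazit, wewoz=8723/4503}

Derivation:
I invoke mathcell start with 79, and see 79.
Next I call mathcell upend, and see 1/79.
I use mathcell accrue with 10/3, and get 793/237.
Then mathcell divby with 19/11, → 8723/4503.
I invoke bin stash with wewoz, ~it: nil.
Next I call bin stash with co, kazit, and get nil.
Using unitron translate with 370, C, F, and get 698.
Invoking bin stash with sebom, ~it, and see nil.


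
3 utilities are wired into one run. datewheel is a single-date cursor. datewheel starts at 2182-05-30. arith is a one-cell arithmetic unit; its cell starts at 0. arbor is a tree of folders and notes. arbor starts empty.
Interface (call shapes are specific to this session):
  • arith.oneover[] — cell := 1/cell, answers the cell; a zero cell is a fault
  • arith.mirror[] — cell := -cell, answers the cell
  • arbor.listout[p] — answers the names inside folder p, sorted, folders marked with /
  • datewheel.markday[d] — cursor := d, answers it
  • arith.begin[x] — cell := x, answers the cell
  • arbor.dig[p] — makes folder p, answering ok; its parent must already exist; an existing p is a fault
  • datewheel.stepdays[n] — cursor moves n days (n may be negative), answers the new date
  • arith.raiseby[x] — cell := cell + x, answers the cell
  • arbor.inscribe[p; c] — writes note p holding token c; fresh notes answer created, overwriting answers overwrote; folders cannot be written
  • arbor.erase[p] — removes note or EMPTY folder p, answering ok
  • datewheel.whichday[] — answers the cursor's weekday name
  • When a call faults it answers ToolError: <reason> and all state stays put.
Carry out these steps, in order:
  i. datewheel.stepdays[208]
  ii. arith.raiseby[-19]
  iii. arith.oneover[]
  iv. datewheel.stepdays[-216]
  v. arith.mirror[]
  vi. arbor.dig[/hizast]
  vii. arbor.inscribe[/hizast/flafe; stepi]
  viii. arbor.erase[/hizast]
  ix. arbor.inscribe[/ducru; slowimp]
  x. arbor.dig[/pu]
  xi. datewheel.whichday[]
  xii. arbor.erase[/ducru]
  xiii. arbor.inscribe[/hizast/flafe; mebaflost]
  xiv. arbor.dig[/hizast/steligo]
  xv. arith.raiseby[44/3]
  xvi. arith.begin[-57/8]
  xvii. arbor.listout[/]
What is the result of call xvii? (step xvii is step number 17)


Answer: [hizast/, pu/]

Derivation:
% 1. datewheel.stepdays(208) ~> 2182-12-24
% 2. arith.raiseby(-19) ~> -19
% 3. arith.oneover() ~> -1/19
% 4. datewheel.stepdays(-216) ~> 2182-05-22
% 5. arith.mirror() ~> 1/19
% 6. arbor.dig(/hizast) ~> ok
% 7. arbor.inscribe(/hizast/flafe, stepi) ~> created
% 8. arbor.erase(/hizast) ~> ToolError: not empty
% 9. arbor.inscribe(/ducru, slowimp) ~> created
% 10. arbor.dig(/pu) ~> ok
% 11. datewheel.whichday() ~> Wednesday
% 12. arbor.erase(/ducru) ~> ok
% 13. arbor.inscribe(/hizast/flafe, mebaflost) ~> overwrote
% 14. arbor.dig(/hizast/steligo) ~> ok
% 15. arith.raiseby(44/3) ~> 839/57
% 16. arith.begin(-57/8) ~> -57/8
% 17. arbor.listout(/) ~> [hizast/, pu/]


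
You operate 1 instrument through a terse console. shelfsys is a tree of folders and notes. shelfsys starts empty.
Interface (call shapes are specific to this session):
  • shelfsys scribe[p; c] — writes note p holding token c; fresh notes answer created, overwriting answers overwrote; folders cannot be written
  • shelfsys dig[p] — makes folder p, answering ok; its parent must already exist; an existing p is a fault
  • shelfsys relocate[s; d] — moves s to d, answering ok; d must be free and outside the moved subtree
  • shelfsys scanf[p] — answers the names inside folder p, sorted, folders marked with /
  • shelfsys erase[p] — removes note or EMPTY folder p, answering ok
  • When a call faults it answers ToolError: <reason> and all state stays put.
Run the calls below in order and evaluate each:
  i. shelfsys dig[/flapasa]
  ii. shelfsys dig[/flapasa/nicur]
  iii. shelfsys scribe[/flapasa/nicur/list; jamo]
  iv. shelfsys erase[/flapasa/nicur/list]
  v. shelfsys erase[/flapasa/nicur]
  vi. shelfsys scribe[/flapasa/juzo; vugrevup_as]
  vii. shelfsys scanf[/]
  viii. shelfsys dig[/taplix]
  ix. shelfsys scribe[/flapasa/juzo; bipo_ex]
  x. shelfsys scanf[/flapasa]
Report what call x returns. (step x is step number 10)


Answer: [juzo]

Derivation:
-> shelfsys dig(p=/flapasa)
<- ok
-> shelfsys dig(p=/flapasa/nicur)
<- ok
-> shelfsys scribe(p=/flapasa/nicur/list, c=jamo)
<- created
-> shelfsys erase(p=/flapasa/nicur/list)
<- ok
-> shelfsys erase(p=/flapasa/nicur)
<- ok
-> shelfsys scribe(p=/flapasa/juzo, c=vugrevup_as)
<- created
-> shelfsys scanf(p=/)
<- [flapasa/]
-> shelfsys dig(p=/taplix)
<- ok
-> shelfsys scribe(p=/flapasa/juzo, c=bipo_ex)
<- overwrote
-> shelfsys scanf(p=/flapasa)
<- [juzo]


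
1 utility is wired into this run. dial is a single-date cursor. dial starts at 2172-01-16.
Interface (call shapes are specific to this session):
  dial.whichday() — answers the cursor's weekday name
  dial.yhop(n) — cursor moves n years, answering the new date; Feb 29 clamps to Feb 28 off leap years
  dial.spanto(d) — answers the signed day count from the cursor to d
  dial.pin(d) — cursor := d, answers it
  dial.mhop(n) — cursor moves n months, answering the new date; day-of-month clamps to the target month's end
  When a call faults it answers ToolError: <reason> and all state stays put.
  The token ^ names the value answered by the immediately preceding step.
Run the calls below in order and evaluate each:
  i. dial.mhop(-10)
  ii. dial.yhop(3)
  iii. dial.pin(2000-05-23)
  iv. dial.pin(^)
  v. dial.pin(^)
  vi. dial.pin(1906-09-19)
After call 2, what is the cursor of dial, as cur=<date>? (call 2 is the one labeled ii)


I try mhop with n: -10: 2171-03-16.
Using yhop with n: 3, and observe 2174-03-16.
Using pin with d: 2000-05-23, and observe 2000-05-23.
Invoking pin with d: ^, — result: 2000-05-23.
Calling pin with d: ^, and observe 2000-05-23.
Next I call pin with d: 1906-09-19, and observe 1906-09-19.

Answer: cur=2174-03-16


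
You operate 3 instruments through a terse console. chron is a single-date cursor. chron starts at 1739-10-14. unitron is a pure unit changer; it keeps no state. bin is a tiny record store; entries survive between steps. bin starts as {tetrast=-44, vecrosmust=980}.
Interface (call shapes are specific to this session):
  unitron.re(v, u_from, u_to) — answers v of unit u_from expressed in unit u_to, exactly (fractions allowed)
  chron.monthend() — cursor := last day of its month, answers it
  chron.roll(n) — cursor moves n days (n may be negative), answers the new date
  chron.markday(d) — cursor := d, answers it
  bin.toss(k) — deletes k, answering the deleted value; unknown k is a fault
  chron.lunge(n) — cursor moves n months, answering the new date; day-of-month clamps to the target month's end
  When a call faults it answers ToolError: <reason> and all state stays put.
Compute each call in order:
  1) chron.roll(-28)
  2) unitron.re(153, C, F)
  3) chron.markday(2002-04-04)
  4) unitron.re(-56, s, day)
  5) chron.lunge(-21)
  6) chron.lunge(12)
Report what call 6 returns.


Answer: 2001-07-04

Derivation:
$ chron.roll n='-28'
[out] 1739-09-16
$ unitron.re v='153' u_from='C' u_to='F'
[out] 1537/5
$ chron.markday d='2002-04-04'
[out] 2002-04-04
$ unitron.re v='-56' u_from='s' u_to='day'
[out] -7/10800
$ chron.lunge n='-21'
[out] 2000-07-04
$ chron.lunge n='12'
[out] 2001-07-04


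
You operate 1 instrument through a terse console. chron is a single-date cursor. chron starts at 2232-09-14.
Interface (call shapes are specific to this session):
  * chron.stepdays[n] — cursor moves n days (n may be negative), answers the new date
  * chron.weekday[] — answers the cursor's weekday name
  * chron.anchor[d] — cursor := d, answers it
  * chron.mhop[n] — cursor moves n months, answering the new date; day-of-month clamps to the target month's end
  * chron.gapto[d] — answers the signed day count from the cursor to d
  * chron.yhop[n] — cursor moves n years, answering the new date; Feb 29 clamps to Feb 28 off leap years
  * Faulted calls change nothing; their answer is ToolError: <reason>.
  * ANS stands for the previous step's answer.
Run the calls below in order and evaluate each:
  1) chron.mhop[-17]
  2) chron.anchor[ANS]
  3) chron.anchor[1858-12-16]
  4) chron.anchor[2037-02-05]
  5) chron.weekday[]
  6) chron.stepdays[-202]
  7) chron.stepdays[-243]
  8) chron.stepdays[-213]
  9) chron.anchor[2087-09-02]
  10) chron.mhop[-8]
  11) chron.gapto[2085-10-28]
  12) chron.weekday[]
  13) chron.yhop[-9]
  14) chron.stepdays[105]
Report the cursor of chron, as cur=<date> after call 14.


Answer: cur=2078-04-17

Derivation:
[in] chron.mhop n=-17
  2231-04-14
[in] chron.anchor d=ANS
  2231-04-14
[in] chron.anchor d=1858-12-16
  1858-12-16
[in] chron.anchor d=2037-02-05
  2037-02-05
[in] chron.weekday
  Thursday
[in] chron.stepdays n=-202
  2036-07-18
[in] chron.stepdays n=-243
  2035-11-18
[in] chron.stepdays n=-213
  2035-04-19
[in] chron.anchor d=2087-09-02
  2087-09-02
[in] chron.mhop n=-8
  2087-01-02
[in] chron.gapto d=2085-10-28
  -431
[in] chron.weekday
  Thursday
[in] chron.yhop n=-9
  2078-01-02
[in] chron.stepdays n=105
  2078-04-17


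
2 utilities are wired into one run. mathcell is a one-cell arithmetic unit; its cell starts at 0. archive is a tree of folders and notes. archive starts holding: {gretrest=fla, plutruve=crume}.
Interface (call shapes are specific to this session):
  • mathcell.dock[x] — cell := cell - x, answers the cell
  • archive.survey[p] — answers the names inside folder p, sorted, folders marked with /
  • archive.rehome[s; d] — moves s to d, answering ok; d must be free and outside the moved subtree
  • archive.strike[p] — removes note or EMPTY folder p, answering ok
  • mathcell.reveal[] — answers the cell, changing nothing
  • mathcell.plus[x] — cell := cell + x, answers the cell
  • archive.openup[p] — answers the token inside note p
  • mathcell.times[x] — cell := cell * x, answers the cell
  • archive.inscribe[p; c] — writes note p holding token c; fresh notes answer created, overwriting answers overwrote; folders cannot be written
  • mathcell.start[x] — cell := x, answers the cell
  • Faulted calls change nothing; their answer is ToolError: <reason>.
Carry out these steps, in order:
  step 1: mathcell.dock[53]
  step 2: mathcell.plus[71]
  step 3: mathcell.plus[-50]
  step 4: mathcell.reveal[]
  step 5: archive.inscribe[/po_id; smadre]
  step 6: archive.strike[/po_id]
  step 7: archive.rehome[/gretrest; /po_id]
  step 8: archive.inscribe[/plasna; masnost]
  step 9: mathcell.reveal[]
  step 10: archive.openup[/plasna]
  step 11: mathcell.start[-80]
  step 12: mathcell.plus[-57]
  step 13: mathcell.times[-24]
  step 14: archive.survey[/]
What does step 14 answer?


Step: mathcell.dock[x=53]
Result: -53
Step: mathcell.plus[x=71]
Result: 18
Step: mathcell.plus[x=-50]
Result: -32
Step: mathcell.reveal[]
Result: -32
Step: archive.inscribe[p=/po_id; c=smadre]
Result: created
Step: archive.strike[p=/po_id]
Result: ok
Step: archive.rehome[s=/gretrest; d=/po_id]
Result: ok
Step: archive.inscribe[p=/plasna; c=masnost]
Result: created
Step: mathcell.reveal[]
Result: -32
Step: archive.openup[p=/plasna]
Result: masnost
Step: mathcell.start[x=-80]
Result: -80
Step: mathcell.plus[x=-57]
Result: -137
Step: mathcell.times[x=-24]
Result: 3288
Step: archive.survey[p=/]
Result: [plasna, plutruve, po_id]

Answer: [plasna, plutruve, po_id]


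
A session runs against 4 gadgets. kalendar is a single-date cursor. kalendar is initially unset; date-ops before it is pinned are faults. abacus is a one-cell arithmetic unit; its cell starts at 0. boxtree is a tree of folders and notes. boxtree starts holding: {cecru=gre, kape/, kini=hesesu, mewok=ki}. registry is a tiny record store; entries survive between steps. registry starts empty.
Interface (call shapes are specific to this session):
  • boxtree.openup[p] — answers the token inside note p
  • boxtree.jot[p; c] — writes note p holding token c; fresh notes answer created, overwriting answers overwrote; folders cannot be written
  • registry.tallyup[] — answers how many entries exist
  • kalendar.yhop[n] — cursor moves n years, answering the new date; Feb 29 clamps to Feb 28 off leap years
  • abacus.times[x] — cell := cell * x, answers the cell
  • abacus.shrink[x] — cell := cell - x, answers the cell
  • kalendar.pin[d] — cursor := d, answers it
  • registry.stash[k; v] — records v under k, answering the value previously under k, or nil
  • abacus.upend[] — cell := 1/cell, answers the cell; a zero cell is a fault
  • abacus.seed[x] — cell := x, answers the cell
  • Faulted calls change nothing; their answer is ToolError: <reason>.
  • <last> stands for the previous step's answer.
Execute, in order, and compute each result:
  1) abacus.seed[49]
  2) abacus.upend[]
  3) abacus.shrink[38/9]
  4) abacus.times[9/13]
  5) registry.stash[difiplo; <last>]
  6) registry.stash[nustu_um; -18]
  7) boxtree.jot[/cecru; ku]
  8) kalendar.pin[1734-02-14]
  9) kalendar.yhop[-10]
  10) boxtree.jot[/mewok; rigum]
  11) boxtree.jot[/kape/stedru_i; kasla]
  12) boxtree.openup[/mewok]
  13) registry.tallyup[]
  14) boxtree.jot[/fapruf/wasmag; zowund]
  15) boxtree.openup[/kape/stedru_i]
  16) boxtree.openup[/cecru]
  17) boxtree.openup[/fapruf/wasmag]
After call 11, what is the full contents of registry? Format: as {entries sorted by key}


Answer: {difiplo=-1853/637, nustu_um=-18}

Derivation:
Do: abacus.seed[x='49']
See: 49
Do: abacus.upend[]
See: 1/49
Do: abacus.shrink[x='38/9']
See: -1853/441
Do: abacus.times[x='9/13']
See: -1853/637
Do: registry.stash[k='difiplo'; v='<last>']
See: nil
Do: registry.stash[k='nustu_um'; v='-18']
See: nil
Do: boxtree.jot[p='/cecru'; c='ku']
See: overwrote
Do: kalendar.pin[d='1734-02-14']
See: 1734-02-14
Do: kalendar.yhop[n='-10']
See: 1724-02-14
Do: boxtree.jot[p='/mewok'; c='rigum']
See: overwrote
Do: boxtree.jot[p='/kape/stedru_i'; c='kasla']
See: created
Do: boxtree.openup[p='/mewok']
See: rigum
Do: registry.tallyup[]
See: 2
Do: boxtree.jot[p='/fapruf/wasmag'; c='zowund']
See: ToolError: no parent
Do: boxtree.openup[p='/kape/stedru_i']
See: kasla
Do: boxtree.openup[p='/cecru']
See: ku
Do: boxtree.openup[p='/fapruf/wasmag']
See: ToolError: not found


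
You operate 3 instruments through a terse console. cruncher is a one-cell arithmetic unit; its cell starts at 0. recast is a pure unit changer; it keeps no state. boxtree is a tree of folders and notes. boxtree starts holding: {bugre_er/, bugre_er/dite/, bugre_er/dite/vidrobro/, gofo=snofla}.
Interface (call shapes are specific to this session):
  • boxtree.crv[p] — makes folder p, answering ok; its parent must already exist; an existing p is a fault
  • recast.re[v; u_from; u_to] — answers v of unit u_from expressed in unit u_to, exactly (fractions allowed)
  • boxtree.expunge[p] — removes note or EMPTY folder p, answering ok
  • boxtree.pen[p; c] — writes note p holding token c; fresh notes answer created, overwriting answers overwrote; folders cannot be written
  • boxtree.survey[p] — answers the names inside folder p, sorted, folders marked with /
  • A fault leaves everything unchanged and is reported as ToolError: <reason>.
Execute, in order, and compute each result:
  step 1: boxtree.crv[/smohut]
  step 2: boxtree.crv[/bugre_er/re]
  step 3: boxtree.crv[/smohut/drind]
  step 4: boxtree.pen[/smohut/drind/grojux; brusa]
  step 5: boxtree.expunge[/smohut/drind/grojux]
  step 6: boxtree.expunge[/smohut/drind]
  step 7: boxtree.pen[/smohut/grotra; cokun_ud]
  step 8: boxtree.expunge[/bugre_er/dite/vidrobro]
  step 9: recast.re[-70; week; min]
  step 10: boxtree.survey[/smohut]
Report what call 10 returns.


! 1. boxtree.crv(p=/smohut) -> ok
! 2. boxtree.crv(p=/bugre_er/re) -> ok
! 3. boxtree.crv(p=/smohut/drind) -> ok
! 4. boxtree.pen(p=/smohut/drind/grojux, c=brusa) -> created
! 5. boxtree.expunge(p=/smohut/drind/grojux) -> ok
! 6. boxtree.expunge(p=/smohut/drind) -> ok
! 7. boxtree.pen(p=/smohut/grotra, c=cokun_ud) -> created
! 8. boxtree.expunge(p=/bugre_er/dite/vidrobro) -> ok
! 9. recast.re(v=-70, u_from=week, u_to=min) -> -705600
! 10. boxtree.survey(p=/smohut) -> [grotra]

Answer: [grotra]


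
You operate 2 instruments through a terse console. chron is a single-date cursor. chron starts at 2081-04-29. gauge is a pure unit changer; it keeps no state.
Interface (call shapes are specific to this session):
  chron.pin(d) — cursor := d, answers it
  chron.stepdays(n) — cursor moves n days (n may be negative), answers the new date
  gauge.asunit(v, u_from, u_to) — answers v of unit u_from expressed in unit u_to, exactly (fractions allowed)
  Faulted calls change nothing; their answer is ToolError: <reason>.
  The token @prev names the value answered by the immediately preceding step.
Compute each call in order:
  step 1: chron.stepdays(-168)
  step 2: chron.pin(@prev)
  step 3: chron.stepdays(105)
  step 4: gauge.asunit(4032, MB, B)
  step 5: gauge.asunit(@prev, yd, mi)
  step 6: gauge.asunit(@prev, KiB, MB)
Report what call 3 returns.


Answer: 2081-02-25

Derivation:
Act: stepdays[n=-168]
Obs: 2080-11-12
Act: pin[d=@prev]
Obs: 2080-11-12
Act: stepdays[n=105]
Obs: 2081-02-25
Act: asunit[v=4032; u_from=MB; u_to=B]
Obs: 4032000000
Act: asunit[v=@prev; u_from=yd; u_to=mi]
Obs: 25200000/11
Act: asunit[v=@prev; u_from=KiB; u_to=MB]
Obs: 129024/55


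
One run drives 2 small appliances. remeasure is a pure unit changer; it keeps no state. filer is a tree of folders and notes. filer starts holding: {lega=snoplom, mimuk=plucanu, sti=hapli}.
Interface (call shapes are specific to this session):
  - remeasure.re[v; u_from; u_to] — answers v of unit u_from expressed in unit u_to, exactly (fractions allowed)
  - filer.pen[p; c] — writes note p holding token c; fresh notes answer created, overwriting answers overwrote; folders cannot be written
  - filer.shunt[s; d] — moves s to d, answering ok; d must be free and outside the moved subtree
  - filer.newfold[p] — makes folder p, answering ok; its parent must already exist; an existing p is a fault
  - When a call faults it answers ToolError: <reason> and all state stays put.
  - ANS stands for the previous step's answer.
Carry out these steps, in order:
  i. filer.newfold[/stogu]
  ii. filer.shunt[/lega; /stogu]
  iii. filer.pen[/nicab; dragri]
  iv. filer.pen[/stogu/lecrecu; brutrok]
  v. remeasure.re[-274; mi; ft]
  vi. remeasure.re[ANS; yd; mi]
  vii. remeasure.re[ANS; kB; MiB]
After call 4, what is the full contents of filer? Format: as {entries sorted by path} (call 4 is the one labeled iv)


>> filer.newfold(p='/stogu')
<< ok
>> filer.shunt(s='/lega', d='/stogu')
<< ToolError: exists
>> filer.pen(p='/nicab', c='dragri')
<< created
>> filer.pen(p='/stogu/lecrecu', c='brutrok')
<< created
>> remeasure.re(v='-274', u_from='mi', u_to='ft')
<< -1446720
>> remeasure.re(v='ANS', u_from='yd', u_to='mi')
<< -822
>> remeasure.re(v='ANS', u_from='kB', u_to='MiB')
<< -51375/65536

Answer: {lega=snoplom, mimuk=plucanu, nicab=dragri, sti=hapli, stogu/, stogu/lecrecu=brutrok}


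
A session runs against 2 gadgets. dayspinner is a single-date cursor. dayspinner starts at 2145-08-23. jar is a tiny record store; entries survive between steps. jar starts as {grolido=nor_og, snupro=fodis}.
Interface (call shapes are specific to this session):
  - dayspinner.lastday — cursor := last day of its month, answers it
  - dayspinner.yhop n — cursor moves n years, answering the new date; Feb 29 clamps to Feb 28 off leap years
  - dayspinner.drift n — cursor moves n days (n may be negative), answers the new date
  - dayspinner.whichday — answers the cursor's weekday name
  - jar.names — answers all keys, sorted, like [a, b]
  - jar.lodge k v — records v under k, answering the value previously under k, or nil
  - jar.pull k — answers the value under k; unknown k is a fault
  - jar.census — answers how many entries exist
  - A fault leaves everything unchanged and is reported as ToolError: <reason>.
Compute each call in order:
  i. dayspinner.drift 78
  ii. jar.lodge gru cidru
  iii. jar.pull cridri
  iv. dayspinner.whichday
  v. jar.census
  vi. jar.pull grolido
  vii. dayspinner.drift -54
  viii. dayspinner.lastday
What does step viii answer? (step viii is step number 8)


·→ dayspinner.drift(n: 78)
·← 2145-11-09
·→ jar.lodge(k: gru, v: cidru)
·← nil
·→ jar.pull(k: cridri)
·← ToolError: no such key cridri
·→ dayspinner.whichday()
·← Tuesday
·→ jar.census()
·← 3
·→ jar.pull(k: grolido)
·← nor_og
·→ dayspinner.drift(n: -54)
·← 2145-09-16
·→ dayspinner.lastday()
·← 2145-09-30

Answer: 2145-09-30


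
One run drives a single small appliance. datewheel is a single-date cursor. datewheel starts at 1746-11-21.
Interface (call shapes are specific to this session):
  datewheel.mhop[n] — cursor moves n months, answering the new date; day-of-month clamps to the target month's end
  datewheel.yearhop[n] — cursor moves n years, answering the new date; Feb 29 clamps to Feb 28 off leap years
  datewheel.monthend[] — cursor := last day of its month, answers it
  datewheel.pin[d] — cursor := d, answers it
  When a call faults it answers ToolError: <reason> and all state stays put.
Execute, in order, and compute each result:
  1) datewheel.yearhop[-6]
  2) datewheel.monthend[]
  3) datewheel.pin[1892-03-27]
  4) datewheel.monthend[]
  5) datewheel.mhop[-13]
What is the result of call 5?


Answer: 1891-02-28

Derivation:
-> datewheel.yearhop(-6)
<- 1740-11-21
-> datewheel.monthend()
<- 1740-11-30
-> datewheel.pin(1892-03-27)
<- 1892-03-27
-> datewheel.monthend()
<- 1892-03-31
-> datewheel.mhop(-13)
<- 1891-02-28
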